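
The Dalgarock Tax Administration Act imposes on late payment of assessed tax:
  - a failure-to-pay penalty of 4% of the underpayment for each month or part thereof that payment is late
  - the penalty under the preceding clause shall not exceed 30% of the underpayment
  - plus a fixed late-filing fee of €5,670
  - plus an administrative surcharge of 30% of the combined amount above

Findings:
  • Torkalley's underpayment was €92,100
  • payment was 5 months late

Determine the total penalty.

Accrued rate: 4% × 5 = 20%, capped at 30% → 20%
Failure-to-pay penalty: 20% of €92,100 = €18,420
Penalty before surcharge: €18,420 + €5,670 = €24,090
Administrative surcharge: 30% of €24,090 = €7,227
Total penalty: €24,090 + €7,227 = €31,317

€31,317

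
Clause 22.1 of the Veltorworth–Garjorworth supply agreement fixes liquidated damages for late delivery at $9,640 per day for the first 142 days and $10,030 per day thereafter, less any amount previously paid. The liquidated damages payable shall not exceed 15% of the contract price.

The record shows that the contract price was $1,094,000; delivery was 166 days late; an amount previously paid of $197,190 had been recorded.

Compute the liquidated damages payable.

$164,100

First 142 days: 142 × $9,640 = $1,368,880
Remaining days: (166 − 142) × $10,030 = $240,720
Accrued per-day damages: $1,368,880 + $240,720 = $1,609,600
Less amount previously paid: $1,609,600 − $197,190 = $1,412,410
Cap: 15% of $1,094,000 = $164,100
Cap at $164,100: $1,412,410 exceeds the cap → $164,100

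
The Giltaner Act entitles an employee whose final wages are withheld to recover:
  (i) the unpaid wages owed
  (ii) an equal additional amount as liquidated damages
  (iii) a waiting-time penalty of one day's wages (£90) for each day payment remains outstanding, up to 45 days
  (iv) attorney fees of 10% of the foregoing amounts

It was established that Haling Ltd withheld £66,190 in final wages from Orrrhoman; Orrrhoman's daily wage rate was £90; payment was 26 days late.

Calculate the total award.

Total award: £148,192

Liquidated damages (equal amount): £66,190
Penalty days: min(26, 45) = 26
Waiting-time penalty: 26 × £90 = £2,340
Subtotal: £66,190 + £66,190 + £2,340 = £134,720
Attorney fees: 10% of £134,720 = £13,472
Total award: £134,720 + £13,472 = £148,192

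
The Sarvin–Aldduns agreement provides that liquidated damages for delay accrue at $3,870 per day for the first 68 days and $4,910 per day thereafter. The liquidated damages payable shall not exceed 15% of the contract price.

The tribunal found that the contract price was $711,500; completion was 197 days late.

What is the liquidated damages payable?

$106,725

First 68 days: 68 × $3,870 = $263,160
Remaining days: (197 − 68) × $4,910 = $633,390
Accrued per-day damages: $263,160 + $633,390 = $896,550
Cap: 15% of $711,500 = $106,725
Cap at $106,725: $896,550 exceeds the cap → $106,725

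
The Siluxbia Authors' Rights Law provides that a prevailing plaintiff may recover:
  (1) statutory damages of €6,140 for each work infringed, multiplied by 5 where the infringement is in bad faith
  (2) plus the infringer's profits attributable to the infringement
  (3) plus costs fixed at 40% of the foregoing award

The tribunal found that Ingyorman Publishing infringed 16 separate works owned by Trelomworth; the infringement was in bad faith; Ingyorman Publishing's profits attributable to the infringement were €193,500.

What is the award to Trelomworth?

€958,580

Statutory damages: 16 × €6,140 = €98,240
Multiplied by 5: 5 × €98,240 = €491,200
Combined award: €491,200 + €193,500 = €684,700
Costs: 40% of €684,700 = €273,880
Award plus costs: €684,700 + €273,880 = €958,580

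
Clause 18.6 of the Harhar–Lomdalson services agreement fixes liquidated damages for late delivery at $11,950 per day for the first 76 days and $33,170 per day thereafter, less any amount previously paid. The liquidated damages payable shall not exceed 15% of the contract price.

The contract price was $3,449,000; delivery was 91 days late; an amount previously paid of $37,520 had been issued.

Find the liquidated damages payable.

$517,350

First 76 days: 76 × $11,950 = $908,200
Remaining days: (91 − 76) × $33,170 = $497,550
Accrued per-day damages: $908,200 + $497,550 = $1,405,750
Less amount previously paid: $1,405,750 − $37,520 = $1,368,230
Cap: 15% of $3,449,000 = $517,350
Cap at $517,350: $1,368,230 exceeds the cap → $517,350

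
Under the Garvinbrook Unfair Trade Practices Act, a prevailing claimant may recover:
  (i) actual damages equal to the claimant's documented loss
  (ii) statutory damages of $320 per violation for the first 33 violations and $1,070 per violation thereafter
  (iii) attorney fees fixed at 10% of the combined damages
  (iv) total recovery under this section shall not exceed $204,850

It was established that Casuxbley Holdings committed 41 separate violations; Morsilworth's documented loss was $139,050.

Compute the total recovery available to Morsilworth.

$173,987

First 33 violations: 33 × $320 = $10,560
Remaining violations: (41 − 33) × $1,070 = $8,560
Statutory damages: $10,560 + $8,560 = $19,120
Combined damages: $139,050 + $19,120 = $158,170
Attorney fees: 10% of $158,170 = $15,817
Total before cap: $158,170 + $15,817 = $173,987
Cap at $204,850: $173,987 is within the cap, no reduction.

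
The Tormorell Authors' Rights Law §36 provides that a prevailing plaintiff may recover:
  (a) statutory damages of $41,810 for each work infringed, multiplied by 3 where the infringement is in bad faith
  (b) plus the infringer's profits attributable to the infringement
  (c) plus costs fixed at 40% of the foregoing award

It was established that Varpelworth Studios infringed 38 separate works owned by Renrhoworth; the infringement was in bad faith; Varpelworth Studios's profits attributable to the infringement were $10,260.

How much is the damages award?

$6,687,240

Statutory damages: 38 × $41,810 = $1,588,780
Trebled: 3 × $1,588,780 = $4,766,340
Combined award: $4,766,340 + $10,260 = $4,776,600
Costs: 40% of $4,776,600 = $1,910,640
Award plus costs: $4,776,600 + $1,910,640 = $6,687,240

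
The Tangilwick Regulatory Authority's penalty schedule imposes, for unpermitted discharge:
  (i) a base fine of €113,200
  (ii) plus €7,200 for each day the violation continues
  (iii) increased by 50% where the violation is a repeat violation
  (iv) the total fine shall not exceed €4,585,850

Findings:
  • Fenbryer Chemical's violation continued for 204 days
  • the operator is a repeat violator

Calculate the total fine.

€2,373,000

Per-day component: 204 × €7,200 = €1,468,800
Base plus per-day: €113,200 + €1,468,800 = €1,582,000
Enhancement: 50% of €1,582,000 = €791,000
Enhanced fine: €1,582,000 + €791,000 = €2,373,000
Cap at €4,585,850: €2,373,000 is within the cap, no reduction.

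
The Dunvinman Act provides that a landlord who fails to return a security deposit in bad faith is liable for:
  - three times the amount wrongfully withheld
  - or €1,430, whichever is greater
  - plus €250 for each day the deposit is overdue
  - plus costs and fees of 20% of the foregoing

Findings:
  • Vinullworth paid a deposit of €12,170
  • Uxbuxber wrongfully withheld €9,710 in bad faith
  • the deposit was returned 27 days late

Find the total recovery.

€43,056

Trebled: 3 × €9,710 = €29,130
Minimum €1,430: €29,130 meets the minimum, no increase.
Late-return penalty: 27 × €250 = €6,750
Damages plus late penalty: €29,130 + €6,750 = €35,880
Costs and fees: 20% of €35,880 = €7,176
Total recovery: €35,880 + €7,176 = €43,056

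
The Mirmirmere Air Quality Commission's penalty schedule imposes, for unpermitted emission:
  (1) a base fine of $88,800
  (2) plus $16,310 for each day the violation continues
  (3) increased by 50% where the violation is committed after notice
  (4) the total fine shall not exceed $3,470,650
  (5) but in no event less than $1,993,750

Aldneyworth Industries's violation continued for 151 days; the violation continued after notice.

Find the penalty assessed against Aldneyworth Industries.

$3,470,650

Per-day component: 151 × $16,310 = $2,462,810
Base plus per-day: $88,800 + $2,462,810 = $2,551,610
Enhancement: 50% of $2,551,610 = $1,275,805
Enhanced fine: $2,551,610 + $1,275,805 = $3,827,415
Cap at $3,470,650: $3,827,415 exceeds the cap → $3,470,650
Minimum $1,993,750: $3,470,650 meets the minimum, no increase.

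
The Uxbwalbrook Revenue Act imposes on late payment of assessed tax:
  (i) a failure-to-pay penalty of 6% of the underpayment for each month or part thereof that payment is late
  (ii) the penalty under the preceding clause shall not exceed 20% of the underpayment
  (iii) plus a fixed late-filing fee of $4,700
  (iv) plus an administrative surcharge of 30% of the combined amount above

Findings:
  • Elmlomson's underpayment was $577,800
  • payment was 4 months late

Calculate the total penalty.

Accrued rate: 6% × 4 = 24%, capped at 20% → 20%
Failure-to-pay penalty: 20% of $577,800 = $115,560
Penalty before surcharge: $115,560 + $4,700 = $120,260
Administrative surcharge: 30% of $120,260 = $36,078
Total penalty: $120,260 + $36,078 = $156,338

$156,338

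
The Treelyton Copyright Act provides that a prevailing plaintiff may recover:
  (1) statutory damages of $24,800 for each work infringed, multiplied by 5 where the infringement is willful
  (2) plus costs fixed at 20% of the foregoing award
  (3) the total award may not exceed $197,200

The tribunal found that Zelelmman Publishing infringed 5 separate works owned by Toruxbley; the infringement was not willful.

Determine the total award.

$148,800

Statutory damages: 5 × $24,800 = $124,000
Infringement not willful: no ×5 enhancement.
Costs: 20% of $124,000 = $24,800
Award plus costs: $124,000 + $24,800 = $148,800
Cap at $197,200: $148,800 is within the cap, no reduction.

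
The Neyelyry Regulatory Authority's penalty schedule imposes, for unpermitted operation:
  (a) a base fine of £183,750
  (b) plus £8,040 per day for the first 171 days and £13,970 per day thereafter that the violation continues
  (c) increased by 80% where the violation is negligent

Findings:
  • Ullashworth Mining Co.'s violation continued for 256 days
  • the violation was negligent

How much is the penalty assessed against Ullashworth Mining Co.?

£4,942,872

First 171 days: 171 × £8,040 = £1,374,840
Remaining days: (256 − 171) × £13,970 = £1,187,450
Per-day component: £1,374,840 + £1,187,450 = £2,562,290
Base plus per-day: £183,750 + £2,562,290 = £2,746,040
Enhancement: 80% of £2,746,040 = £2,196,832
Enhanced fine: £2,746,040 + £2,196,832 = £4,942,872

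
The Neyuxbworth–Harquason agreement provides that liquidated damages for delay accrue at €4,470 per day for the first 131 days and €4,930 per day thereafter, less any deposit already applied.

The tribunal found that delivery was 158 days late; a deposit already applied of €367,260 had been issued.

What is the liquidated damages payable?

€351,420

First 131 days: 131 × €4,470 = €585,570
Remaining days: (158 − 131) × €4,930 = €133,110
Accrued per-day damages: €585,570 + €133,110 = €718,680
Less deposit already applied: €718,680 − €367,260 = €351,420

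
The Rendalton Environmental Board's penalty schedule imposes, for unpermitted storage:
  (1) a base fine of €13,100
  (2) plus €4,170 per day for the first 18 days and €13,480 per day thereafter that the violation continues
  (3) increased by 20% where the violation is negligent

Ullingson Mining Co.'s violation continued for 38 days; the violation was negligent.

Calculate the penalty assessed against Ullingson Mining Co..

First 18 days: 18 × €4,170 = €75,060
Remaining days: (38 − 18) × €13,480 = €269,600
Per-day component: €75,060 + €269,600 = €344,660
Base plus per-day: €13,100 + €344,660 = €357,760
Enhancement: 20% of €357,760 = €71,552
Enhanced fine: €357,760 + €71,552 = €429,312

€429,312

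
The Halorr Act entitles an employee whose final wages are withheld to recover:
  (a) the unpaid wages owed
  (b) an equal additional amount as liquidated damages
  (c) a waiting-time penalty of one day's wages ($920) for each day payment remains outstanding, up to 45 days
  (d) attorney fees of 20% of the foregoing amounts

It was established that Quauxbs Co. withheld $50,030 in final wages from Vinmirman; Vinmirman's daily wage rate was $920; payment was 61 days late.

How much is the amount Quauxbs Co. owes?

Liquidated damages (equal amount): $50,030
Penalty days: min(61, 45) = 45
Waiting-time penalty: 45 × $920 = $41,400
Subtotal: $50,030 + $50,030 + $41,400 = $141,460
Attorney fees: 20% of $141,460 = $28,292
Total award: $141,460 + $28,292 = $169,752

$169,752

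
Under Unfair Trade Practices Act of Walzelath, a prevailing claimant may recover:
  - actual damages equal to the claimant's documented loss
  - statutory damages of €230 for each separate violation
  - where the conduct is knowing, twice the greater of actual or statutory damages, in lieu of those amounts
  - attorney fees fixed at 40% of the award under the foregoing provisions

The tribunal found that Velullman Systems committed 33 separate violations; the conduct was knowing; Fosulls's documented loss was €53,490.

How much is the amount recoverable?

Statutory damages: 33 × €230 = €7,590
Greater of actual damages (€53,490) or statutory damages (€7,590): €53,490
Doubled: 2 × €53,490 = €106,980
Attorney fees: 40% of €106,980 = €42,792
Total recovery: €106,980 + €42,792 = €149,772

€149,772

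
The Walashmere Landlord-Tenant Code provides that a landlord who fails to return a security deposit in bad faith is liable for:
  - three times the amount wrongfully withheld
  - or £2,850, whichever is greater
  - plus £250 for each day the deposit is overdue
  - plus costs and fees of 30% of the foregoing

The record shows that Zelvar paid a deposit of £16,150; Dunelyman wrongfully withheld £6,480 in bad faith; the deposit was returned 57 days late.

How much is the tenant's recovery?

Trebled: 3 × £6,480 = £19,440
Minimum £2,850: £19,440 meets the minimum, no increase.
Late-return penalty: 57 × £250 = £14,250
Damages plus late penalty: £19,440 + £14,250 = £33,690
Costs and fees: 30% of £33,690 = £10,107
Total recovery: £33,690 + £10,107 = £43,797

£43,797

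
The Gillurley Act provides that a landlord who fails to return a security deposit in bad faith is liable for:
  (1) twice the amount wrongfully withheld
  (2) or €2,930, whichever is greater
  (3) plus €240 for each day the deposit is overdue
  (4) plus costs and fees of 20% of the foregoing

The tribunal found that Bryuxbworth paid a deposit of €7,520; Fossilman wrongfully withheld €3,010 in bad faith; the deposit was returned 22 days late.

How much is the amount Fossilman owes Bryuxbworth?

€13,560

Doubled: 2 × €3,010 = €6,020
Minimum €2,930: €6,020 meets the minimum, no increase.
Late-return penalty: 22 × €240 = €5,280
Damages plus late penalty: €6,020 + €5,280 = €11,300
Costs and fees: 20% of €11,300 = €2,260
Total recovery: €11,300 + €2,260 = €13,560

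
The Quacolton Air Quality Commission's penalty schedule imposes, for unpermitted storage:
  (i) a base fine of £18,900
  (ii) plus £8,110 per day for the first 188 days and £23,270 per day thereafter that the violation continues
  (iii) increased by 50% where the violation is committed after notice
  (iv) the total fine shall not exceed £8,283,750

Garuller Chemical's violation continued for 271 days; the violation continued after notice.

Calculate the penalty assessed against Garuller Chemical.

Civil penalty: £5,212,485

First 188 days: 188 × £8,110 = £1,524,680
Remaining days: (271 − 188) × £23,270 = £1,931,410
Per-day component: £1,524,680 + £1,931,410 = £3,456,090
Base plus per-day: £18,900 + £3,456,090 = £3,474,990
Enhancement: 50% of £3,474,990 = £1,737,495
Enhanced fine: £3,474,990 + £1,737,495 = £5,212,485
Cap at £8,283,750: £5,212,485 is within the cap, no reduction.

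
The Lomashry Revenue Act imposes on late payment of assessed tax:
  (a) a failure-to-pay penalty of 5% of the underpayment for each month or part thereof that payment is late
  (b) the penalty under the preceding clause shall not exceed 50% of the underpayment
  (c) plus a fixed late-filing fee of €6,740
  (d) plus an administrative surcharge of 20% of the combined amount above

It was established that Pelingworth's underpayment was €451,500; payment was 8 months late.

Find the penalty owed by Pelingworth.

Accrued rate: 5% × 8 = 40%, capped at 50% → 40%
Failure-to-pay penalty: 40% of €451,500 = €180,600
Penalty before surcharge: €180,600 + €6,740 = €187,340
Administrative surcharge: 20% of €187,340 = €37,468
Total penalty: €187,340 + €37,468 = €224,808

€224,808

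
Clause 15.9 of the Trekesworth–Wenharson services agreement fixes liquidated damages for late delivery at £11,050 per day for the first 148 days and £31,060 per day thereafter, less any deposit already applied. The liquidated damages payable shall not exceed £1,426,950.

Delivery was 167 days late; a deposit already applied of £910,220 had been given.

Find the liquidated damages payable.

First 148 days: 148 × £11,050 = £1,635,400
Remaining days: (167 − 148) × £31,060 = £590,140
Accrued per-day damages: £1,635,400 + £590,140 = £2,225,540
Less deposit already applied: £2,225,540 − £910,220 = £1,315,320
Cap at £1,426,950: £1,315,320 is within the cap, no reduction.

£1,315,320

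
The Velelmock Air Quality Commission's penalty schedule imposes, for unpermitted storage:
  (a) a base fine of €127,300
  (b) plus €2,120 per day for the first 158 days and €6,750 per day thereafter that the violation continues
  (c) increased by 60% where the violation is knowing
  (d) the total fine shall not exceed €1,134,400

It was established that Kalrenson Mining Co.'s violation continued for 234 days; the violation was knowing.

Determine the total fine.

First 158 days: 158 × €2,120 = €334,960
Remaining days: (234 − 158) × €6,750 = €513,000
Per-day component: €334,960 + €513,000 = €847,960
Base plus per-day: €127,300 + €847,960 = €975,260
Enhancement: 60% of €975,260 = €585,156
Enhanced fine: €975,260 + €585,156 = €1,560,416
Cap at €1,134,400: €1,560,416 exceeds the cap → €1,134,400

€1,134,400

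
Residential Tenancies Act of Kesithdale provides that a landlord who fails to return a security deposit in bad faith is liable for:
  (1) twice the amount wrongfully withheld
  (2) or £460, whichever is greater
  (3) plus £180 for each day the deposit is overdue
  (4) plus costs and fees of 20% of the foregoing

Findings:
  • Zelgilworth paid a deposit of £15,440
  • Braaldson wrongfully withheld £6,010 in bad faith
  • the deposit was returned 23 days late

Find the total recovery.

Doubled: 2 × £6,010 = £12,020
Minimum £460: £12,020 meets the minimum, no increase.
Late-return penalty: 23 × £180 = £4,140
Damages plus late penalty: £12,020 + £4,140 = £16,160
Costs and fees: 20% of £16,160 = £3,232
Total recovery: £16,160 + £3,232 = £19,392

£19,392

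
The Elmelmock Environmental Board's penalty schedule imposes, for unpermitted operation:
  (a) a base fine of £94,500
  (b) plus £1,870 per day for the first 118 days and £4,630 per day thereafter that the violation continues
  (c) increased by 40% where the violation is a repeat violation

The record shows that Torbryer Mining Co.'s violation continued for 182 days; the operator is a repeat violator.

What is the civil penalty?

£856,072

First 118 days: 118 × £1,870 = £220,660
Remaining days: (182 − 118) × £4,630 = £296,320
Per-day component: £220,660 + £296,320 = £516,980
Base plus per-day: £94,500 + £516,980 = £611,480
Enhancement: 40% of £611,480 = £244,592
Enhanced fine: £611,480 + £244,592 = £856,072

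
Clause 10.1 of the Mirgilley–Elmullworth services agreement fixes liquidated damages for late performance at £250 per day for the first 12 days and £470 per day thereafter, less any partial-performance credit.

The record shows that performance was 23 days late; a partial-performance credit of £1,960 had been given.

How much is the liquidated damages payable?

First 12 days: 12 × £250 = £3,000
Remaining days: (23 − 12) × £470 = £5,170
Accrued per-day damages: £3,000 + £5,170 = £8,170
Less partial-performance credit: £8,170 − £1,960 = £6,210

£6,210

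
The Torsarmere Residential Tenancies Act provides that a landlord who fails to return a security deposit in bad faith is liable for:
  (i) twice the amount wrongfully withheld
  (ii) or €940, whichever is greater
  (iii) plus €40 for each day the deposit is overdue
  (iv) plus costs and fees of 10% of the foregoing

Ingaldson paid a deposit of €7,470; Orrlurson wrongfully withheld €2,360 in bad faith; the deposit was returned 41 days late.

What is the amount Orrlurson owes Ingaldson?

Doubled: 2 × €2,360 = €4,720
Minimum €940: €4,720 meets the minimum, no increase.
Late-return penalty: 41 × €40 = €1,640
Damages plus late penalty: €4,720 + €1,640 = €6,360
Costs and fees: 10% of €6,360 = €636
Total recovery: €6,360 + €636 = €6,996

€6,996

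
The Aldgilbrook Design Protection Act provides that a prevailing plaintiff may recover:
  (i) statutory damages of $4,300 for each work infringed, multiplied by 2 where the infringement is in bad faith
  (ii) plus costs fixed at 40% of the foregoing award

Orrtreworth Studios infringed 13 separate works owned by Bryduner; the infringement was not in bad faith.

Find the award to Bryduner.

Statutory damages: 13 × $4,300 = $55,900
Infringement not in bad faith: no ×2 enhancement.
Costs: 40% of $55,900 = $22,360
Award plus costs: $55,900 + $22,360 = $78,260

$78,260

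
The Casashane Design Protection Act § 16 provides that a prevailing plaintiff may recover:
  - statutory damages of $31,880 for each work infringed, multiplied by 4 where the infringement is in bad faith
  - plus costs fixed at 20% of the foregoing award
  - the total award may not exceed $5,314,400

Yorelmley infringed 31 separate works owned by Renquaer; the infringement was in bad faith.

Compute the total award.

$4,743,744

Statutory damages: 31 × $31,880 = $988,280
Multiplied by 4: 4 × $988,280 = $3,953,120
Costs: 20% of $3,953,120 = $790,624
Award plus costs: $3,953,120 + $790,624 = $4,743,744
Cap at $5,314,400: $4,743,744 is within the cap, no reduction.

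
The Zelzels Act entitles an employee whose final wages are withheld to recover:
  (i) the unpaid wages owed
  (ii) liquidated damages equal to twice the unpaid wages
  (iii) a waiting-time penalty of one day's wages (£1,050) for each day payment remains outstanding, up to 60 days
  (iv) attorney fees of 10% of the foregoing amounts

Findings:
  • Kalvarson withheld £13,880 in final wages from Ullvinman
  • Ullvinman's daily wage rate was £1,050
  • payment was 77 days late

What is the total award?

£115,104

Doubled: 2 × £13,880 = £27,760
Penalty days: min(77, 60) = 60
Waiting-time penalty: 60 × £1,050 = £63,000
Subtotal: £13,880 + £27,760 + £63,000 = £104,640
Attorney fees: 10% of £104,640 = £10,464
Total award: £104,640 + £10,464 = £115,104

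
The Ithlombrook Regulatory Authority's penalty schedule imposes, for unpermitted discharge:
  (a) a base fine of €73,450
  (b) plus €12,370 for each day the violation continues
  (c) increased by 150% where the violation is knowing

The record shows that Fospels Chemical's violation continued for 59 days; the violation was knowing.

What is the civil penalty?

€2,008,200

Per-day component: 59 × €12,370 = €729,830
Base plus per-day: €73,450 + €729,830 = €803,280
Enhancement: 150% of €803,280 = €1,204,920
Enhanced fine: €803,280 + €1,204,920 = €2,008,200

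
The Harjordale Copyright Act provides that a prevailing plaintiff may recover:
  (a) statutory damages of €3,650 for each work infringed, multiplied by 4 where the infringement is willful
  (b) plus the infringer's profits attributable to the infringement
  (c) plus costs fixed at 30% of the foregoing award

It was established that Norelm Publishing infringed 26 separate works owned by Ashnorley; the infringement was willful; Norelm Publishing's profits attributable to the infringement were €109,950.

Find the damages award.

€636,415

Statutory damages: 26 × €3,650 = €94,900
Multiplied by 4: 4 × €94,900 = €379,600
Combined award: €379,600 + €109,950 = €489,550
Costs: 30% of €489,550 = €146,865
Award plus costs: €489,550 + €146,865 = €636,415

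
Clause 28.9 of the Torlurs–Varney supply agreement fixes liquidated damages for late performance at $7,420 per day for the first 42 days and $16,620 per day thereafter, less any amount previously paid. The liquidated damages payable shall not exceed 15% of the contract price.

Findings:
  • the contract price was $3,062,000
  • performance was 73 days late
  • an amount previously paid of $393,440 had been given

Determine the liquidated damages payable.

$433,420

First 42 days: 42 × $7,420 = $311,640
Remaining days: (73 − 42) × $16,620 = $515,220
Accrued per-day damages: $311,640 + $515,220 = $826,860
Less amount previously paid: $826,860 − $393,440 = $433,420
Cap: 15% of $3,062,000 = $459,300
Cap at $459,300: $433,420 is within the cap, no reduction.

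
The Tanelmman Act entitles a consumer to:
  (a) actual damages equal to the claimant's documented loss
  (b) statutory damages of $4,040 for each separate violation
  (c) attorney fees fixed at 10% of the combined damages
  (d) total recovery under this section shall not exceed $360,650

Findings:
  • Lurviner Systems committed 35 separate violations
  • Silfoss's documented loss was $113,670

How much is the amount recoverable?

$280,577

Statutory damages: 35 × $4,040 = $141,400
Combined damages: $113,670 + $141,400 = $255,070
Attorney fees: 10% of $255,070 = $25,507
Total before cap: $255,070 + $25,507 = $280,577
Cap at $360,650: $280,577 is within the cap, no reduction.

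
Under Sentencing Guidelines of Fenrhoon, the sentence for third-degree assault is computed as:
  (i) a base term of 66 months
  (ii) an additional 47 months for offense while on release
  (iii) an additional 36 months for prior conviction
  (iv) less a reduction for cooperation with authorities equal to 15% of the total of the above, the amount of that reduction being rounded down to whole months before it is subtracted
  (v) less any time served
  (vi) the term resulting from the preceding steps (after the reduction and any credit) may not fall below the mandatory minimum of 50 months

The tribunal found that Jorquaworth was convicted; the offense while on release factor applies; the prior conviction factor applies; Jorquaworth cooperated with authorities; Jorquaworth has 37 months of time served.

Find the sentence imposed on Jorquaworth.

Sentence: 90 months

Offense while on release enhancement: +47 months
Prior conviction enhancement: +36 months
Adjusted term: 66 months + 47 months + 36 months = 149 months
Cooperation with authorities reduction: 15% of 149 months = 22 months (rounded down)
After reduction: 149 − 22 = 127 months
Less time served: 127 months − 37 months = 90 months
Minimum 50 months: 90 months meets the minimum, no increase.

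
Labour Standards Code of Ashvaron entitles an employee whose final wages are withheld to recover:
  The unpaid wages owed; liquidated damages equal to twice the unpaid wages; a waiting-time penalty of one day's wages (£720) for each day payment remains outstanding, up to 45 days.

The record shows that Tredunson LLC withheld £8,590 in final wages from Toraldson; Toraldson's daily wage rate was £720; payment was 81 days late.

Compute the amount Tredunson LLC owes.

£58,170

Doubled: 2 × £8,590 = £17,180
Penalty days: min(81, 45) = 45
Waiting-time penalty: 45 × £720 = £32,400
Total award: £8,590 + £17,180 + £32,400 = £58,170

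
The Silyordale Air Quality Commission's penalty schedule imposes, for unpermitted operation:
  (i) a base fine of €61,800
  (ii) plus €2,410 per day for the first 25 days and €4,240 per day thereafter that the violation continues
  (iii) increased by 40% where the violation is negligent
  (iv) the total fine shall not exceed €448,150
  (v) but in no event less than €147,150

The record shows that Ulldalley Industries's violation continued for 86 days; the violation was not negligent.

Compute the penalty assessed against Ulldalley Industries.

First 25 days: 25 × €2,410 = €60,250
Remaining days: (86 − 25) × €4,240 = €258,640
Per-day component: €60,250 + €258,640 = €318,890
Base plus per-day: €61,800 + €318,890 = €380,690
The violation was not negligent: no 40% increase.
Cap at €448,150: €380,690 is within the cap, no reduction.
Minimum €147,150: €380,690 meets the minimum, no increase.

Civil penalty: €380,690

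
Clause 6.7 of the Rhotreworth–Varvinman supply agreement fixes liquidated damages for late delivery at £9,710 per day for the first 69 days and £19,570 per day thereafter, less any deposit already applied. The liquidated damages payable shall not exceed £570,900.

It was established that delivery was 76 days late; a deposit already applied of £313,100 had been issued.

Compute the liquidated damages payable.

£493,880

First 69 days: 69 × £9,710 = £669,990
Remaining days: (76 − 69) × £19,570 = £136,990
Accrued per-day damages: £669,990 + £136,990 = £806,980
Less deposit already applied: £806,980 − £313,100 = £493,880
Cap at £570,900: £493,880 is within the cap, no reduction.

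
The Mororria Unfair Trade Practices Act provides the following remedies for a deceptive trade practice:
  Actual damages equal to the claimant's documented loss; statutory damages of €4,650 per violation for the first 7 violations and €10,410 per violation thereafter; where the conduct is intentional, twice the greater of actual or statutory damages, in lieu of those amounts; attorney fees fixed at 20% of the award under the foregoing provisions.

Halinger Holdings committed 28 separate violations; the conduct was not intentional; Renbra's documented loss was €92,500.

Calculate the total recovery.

€412,392

First 7 violations: 7 × €4,650 = €32,550
Remaining violations: (28 − 7) × €10,410 = €218,610
Statutory damages: €32,550 + €218,610 = €251,160
Conduct not intentional: the in-lieu enhancement does not apply.
Actual plus statutory damages: €92,500 + €251,160 = €343,660
Attorney fees: 20% of €343,660 = €68,732
Total recovery: €343,660 + €68,732 = €412,392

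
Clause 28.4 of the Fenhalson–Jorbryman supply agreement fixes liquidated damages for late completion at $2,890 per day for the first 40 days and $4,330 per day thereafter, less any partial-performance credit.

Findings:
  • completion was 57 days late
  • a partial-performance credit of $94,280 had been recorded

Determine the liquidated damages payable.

$94,930

First 40 days: 40 × $2,890 = $115,600
Remaining days: (57 − 40) × $4,330 = $73,610
Accrued per-day damages: $115,600 + $73,610 = $189,210
Less partial-performance credit: $189,210 − $94,280 = $94,930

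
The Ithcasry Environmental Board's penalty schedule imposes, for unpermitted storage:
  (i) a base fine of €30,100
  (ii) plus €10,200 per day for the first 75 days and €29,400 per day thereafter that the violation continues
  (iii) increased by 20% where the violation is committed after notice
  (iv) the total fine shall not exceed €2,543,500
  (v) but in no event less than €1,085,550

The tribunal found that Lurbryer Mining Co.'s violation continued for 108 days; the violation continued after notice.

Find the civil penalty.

€2,118,360

First 75 days: 75 × €10,200 = €765,000
Remaining days: (108 − 75) × €29,400 = €970,200
Per-day component: €765,000 + €970,200 = €1,735,200
Base plus per-day: €30,100 + €1,735,200 = €1,765,300
Enhancement: 20% of €1,765,300 = €353,060
Enhanced fine: €1,765,300 + €353,060 = €2,118,360
Cap at €2,543,500: €2,118,360 is within the cap, no reduction.
Minimum €1,085,550: €2,118,360 meets the minimum, no increase.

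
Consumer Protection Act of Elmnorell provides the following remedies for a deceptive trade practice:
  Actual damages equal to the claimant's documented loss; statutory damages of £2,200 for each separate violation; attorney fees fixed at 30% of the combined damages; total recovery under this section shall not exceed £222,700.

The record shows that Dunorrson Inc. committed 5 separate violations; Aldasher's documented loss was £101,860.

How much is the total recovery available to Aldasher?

Statutory damages: 5 × £2,200 = £11,000
Combined damages: £101,860 + £11,000 = £112,860
Attorney fees: 30% of £112,860 = £33,858
Total before cap: £112,860 + £33,858 = £146,718
Cap at £222,700: £146,718 is within the cap, no reduction.

£146,718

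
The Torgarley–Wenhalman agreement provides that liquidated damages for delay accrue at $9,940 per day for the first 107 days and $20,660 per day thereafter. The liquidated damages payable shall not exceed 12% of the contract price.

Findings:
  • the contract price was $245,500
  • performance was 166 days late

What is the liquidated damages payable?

$29,460

First 107 days: 107 × $9,940 = $1,063,580
Remaining days: (166 − 107) × $20,660 = $1,218,940
Accrued per-day damages: $1,063,580 + $1,218,940 = $2,282,520
Cap: 12% of $245,500 = $29,460
Cap at $29,460: $2,282,520 exceeds the cap → $29,460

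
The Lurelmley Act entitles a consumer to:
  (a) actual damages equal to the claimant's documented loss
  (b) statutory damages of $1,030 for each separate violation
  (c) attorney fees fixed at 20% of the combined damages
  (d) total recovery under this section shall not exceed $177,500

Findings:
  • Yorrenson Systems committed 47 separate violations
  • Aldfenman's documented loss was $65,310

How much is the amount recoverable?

Statutory damages: 47 × $1,030 = $48,410
Combined damages: $65,310 + $48,410 = $113,720
Attorney fees: 20% of $113,720 = $22,744
Total before cap: $113,720 + $22,744 = $136,464
Cap at $177,500: $136,464 is within the cap, no reduction.

$136,464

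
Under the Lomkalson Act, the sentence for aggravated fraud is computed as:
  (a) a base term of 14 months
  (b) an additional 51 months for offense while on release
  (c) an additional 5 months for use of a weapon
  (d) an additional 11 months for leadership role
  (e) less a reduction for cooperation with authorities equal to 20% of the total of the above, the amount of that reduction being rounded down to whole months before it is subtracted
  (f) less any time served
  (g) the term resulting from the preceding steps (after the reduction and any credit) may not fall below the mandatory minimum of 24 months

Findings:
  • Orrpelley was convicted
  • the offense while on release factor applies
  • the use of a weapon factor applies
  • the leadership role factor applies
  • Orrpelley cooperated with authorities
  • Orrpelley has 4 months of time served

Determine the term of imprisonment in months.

61 months

Offense while on release enhancement: +51 months
Use of a weapon enhancement: +5 months
Leadership role enhancement: +11 months
Adjusted term: 14 months + 51 months + 5 months + 11 months = 81 months
Cooperation with authorities reduction: 20% of 81 months = 16 months (rounded down)
After reduction: 81 − 16 = 65 months
Less time served: 65 months − 4 months = 61 months
Minimum 24 months: 61 months meets the minimum, no increase.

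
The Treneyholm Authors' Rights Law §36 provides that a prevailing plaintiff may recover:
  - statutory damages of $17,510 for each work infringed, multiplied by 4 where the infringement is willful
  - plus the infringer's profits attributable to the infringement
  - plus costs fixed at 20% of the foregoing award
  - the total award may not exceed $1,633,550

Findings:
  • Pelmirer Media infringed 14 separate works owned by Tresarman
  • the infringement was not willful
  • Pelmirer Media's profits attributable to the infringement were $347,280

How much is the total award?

Statutory damages: 14 × $17,510 = $245,140
Infringement not willful: no ×4 enhancement.
Combined award: $245,140 + $347,280 = $592,420
Costs: 20% of $592,420 = $118,484
Award plus costs: $592,420 + $118,484 = $710,904
Cap at $1,633,550: $710,904 is within the cap, no reduction.

Award: $710,904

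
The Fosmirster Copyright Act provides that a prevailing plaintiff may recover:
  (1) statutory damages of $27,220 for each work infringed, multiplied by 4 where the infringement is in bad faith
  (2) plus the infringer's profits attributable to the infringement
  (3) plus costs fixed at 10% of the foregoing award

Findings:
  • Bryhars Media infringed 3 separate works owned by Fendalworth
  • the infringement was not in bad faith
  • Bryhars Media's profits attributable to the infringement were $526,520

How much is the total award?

Statutory damages: 3 × $27,220 = $81,660
Infringement not in bad faith: no ×4 enhancement.
Combined award: $81,660 + $526,520 = $608,180
Costs: 10% of $608,180 = $60,818
Award plus costs: $608,180 + $60,818 = $668,998

$668,998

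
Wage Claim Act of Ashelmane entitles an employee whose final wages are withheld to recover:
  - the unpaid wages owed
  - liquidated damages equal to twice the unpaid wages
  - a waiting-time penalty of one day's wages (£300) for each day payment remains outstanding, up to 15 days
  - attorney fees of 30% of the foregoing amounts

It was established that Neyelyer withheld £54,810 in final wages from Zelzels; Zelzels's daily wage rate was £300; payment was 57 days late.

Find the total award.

£219,609

Doubled: 2 × £54,810 = £109,620
Penalty days: min(57, 15) = 15
Waiting-time penalty: 15 × £300 = £4,500
Subtotal: £54,810 + £109,620 + £4,500 = £168,930
Attorney fees: 30% of £168,930 = £50,679
Total award: £168,930 + £50,679 = £219,609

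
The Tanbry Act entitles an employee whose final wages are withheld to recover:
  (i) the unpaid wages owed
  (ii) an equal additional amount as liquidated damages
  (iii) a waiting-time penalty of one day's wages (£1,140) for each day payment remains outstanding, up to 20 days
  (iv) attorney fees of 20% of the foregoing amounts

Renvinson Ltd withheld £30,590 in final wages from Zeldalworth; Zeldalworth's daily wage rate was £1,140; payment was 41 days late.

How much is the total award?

Liquidated damages (equal amount): £30,590
Penalty days: min(41, 20) = 20
Waiting-time penalty: 20 × £1,140 = £22,800
Subtotal: £30,590 + £30,590 + £22,800 = £83,980
Attorney fees: 20% of £83,980 = £16,796
Total award: £83,980 + £16,796 = £100,776

£100,776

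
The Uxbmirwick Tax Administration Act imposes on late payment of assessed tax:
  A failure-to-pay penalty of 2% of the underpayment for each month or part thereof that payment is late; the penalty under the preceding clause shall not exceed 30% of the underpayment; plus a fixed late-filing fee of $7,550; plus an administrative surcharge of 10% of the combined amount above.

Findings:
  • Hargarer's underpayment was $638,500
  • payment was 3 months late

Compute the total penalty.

Accrued rate: 2% × 3 = 6%, capped at 30% → 6%
Failure-to-pay penalty: 6% of $638,500 = $38,310
Penalty before surcharge: $38,310 + $7,550 = $45,860
Administrative surcharge: 10% of $45,860 = $4,586
Total penalty: $45,860 + $4,586 = $50,446

Penalty: $50,446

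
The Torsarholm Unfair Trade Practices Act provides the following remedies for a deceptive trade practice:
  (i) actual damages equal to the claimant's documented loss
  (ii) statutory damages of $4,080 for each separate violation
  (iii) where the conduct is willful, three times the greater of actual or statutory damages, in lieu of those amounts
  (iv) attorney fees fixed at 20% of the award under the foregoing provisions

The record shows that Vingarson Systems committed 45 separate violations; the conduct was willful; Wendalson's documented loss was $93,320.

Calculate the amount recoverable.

Statutory damages: 45 × $4,080 = $183,600
Greater of actual damages ($93,320) or statutory damages ($183,600): $183,600
Trebled: 3 × $183,600 = $550,800
Attorney fees: 20% of $550,800 = $110,160
Total recovery: $550,800 + $110,160 = $660,960

$660,960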